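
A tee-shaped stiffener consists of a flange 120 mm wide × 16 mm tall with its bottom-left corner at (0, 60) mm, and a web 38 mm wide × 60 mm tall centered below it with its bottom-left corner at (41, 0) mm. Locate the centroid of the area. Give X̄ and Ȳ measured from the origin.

X̄ = 60.00 mm, Ȳ = 47.37 mm

web: A = 38 × 60 = 2280.00, centroid at (60.00, 30.00).
flange: A = 120 × 16 = 1920.00, centroid at (60.00, 68.00).
ΣA = 4200.00 mm²
ΣAX̄ = (2280.00)(60.00) + (1920.00)(60.00) = 252000.00 mm³
ΣAȲ = (2280.00)(30.00) + (1920.00)(68.00) = 198960.00 mm³
X̄ = 252000.00 / 4200.00 = 60.00 mm
Ȳ = 198960.00 / 4200.00 = 47.37 mm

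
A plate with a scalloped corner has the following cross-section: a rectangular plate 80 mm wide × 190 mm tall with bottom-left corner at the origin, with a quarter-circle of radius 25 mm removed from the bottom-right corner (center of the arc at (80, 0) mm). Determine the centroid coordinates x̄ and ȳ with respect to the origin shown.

plate: A = 80 × 190 = 15200.00, centroid at (40.00, 95.00).
removed quarter-circle: A = −¼π·25² = -490.87, centroid at (69.39, 10.61).
ΣA = 14709.13 mm², ΣAx̄ = 573938.43 mm³, ΣAȳ = 1438791.67 mm³.
x̄ = 573938.43/14709.13 = 39.02 mm; ȳ = 1438791.67/14709.13 = 97.82 mm.

x̄ = 39.02 mm, ȳ = 97.82 mm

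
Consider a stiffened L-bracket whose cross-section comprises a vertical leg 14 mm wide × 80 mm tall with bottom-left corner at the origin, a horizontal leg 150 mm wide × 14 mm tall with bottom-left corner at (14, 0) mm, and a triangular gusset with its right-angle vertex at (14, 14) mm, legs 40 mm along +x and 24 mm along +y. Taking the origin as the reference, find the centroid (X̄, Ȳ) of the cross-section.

X̄ = 56.18 mm, Ȳ = 18.94 mm

Part | A | x̄ᵢ | ȳᵢ | A·x̄ᵢ | A·ȳᵢ
vertical leg | 1120.00 | 7.00 | 40.00 | 7840.00 | 44800.00
horizontal leg | 2100.00 | 89.00 | 7.00 | 186900.00 | 14700.00
gusset | 480.00 | 27.33 | 22.00 | 13120.00 | 10560.00
Σ | 3700.00 |  |  | 207860.00 | 70060.00
X̄ = 207860.00 / 3700.00 = 56.18 mm
Ȳ = 70060.00 / 3700.00 = 18.94 mm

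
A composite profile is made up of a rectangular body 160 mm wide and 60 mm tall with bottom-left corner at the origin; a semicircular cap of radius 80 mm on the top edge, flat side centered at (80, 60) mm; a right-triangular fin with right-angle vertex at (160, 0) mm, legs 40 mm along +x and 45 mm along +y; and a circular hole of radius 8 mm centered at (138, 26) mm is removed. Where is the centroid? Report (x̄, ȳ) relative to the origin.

rectangular body: A = 160 × 60 = 9600.00, centroid at (80.00, 30.00).
semicircular top: A = ½π·80² = 10053.10, centroid at (80.00, 93.95).
triangular fin: A = ½·40·45 = 900.00, centroid at (173.33, 15.00).
hole: A = −π·8² = -201.06, centroid at (138.00, 26.00).
ΣA = 20352.03 mm²
ΣAx̄ = (9600.00)(80.00) + (10053.10)(80.00) + (900.00)(173.33) + (-201.06)(138.00) = 1700501.17 mm³
ΣAȳ = (9600.00)(30.00) + (10053.10)(93.95) + (900.00)(15.00) + (-201.06)(26.00) = 1240791.51 mm³
x̄ = 1700501.17 / 20352.03 = 83.55 mm
ȳ = 1240791.51 / 20352.03 = 60.97 mm

x̄ = 83.55 mm, ȳ = 60.97 mm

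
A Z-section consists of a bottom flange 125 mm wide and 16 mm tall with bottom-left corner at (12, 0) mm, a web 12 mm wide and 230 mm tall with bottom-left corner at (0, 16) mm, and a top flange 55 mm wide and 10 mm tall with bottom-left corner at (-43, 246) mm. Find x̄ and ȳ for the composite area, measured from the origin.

bottom flange: A = 125 × 16 = 2000.00, centroid at (74.50, 8.00).
web: A = 12 × 230 = 2760.00, centroid at (6.00, 131.00).
top flange: A = 55 × 10 = 550.00, centroid at (-15.50, 251.00).
ΣA = 5310.00 mm²
ΣAx̄ = (2000.00)(74.50) + (2760.00)(6.00) + (550.00)(-15.50) = 157035.00 mm³
ΣAȳ = (2000.00)(8.00) + (2760.00)(131.00) + (550.00)(251.00) = 515610.00 mm³
x̄ = 157035.00 / 5310.00 = 29.57 mm
ȳ = 515610.00 / 5310.00 = 97.10 mm

x̄ = 29.57 mm, ȳ = 97.10 mm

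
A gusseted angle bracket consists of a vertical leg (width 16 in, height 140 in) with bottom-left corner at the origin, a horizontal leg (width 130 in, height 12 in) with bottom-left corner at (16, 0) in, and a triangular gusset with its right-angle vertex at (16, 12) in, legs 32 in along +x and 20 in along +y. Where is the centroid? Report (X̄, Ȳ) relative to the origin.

X̄ = 37.09 in, Ȳ = 41.78 in

Part | A | x̄ᵢ | ȳᵢ | A·x̄ᵢ | A·ȳᵢ
vertical leg | 2240.00 | 8.00 | 70.00 | 17920.00 | 156800.00
horizontal leg | 1560.00 | 81.00 | 6.00 | 126360.00 | 9360.00
gusset | 320.00 | 26.67 | 18.67 | 8533.33 | 5973.33
Σ | 4120.00 |  |  | 152813.33 | 172133.33
X̄ = 152813.33 / 4120.00 = 37.09 in
Ȳ = 172133.33 / 4120.00 = 41.78 in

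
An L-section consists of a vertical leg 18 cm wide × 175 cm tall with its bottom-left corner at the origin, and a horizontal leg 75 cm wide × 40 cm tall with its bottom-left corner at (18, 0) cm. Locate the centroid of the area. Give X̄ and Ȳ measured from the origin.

vertical leg: A = 18 × 175 = 3150.00, centroid at (9.00, 87.50).
horizontal leg: A = 75 × 40 = 3000.00, centroid at (55.50, 20.00).
ΣA = 6150.00 cm², ΣAX̄ = 194850.00 cm³, ΣAȲ = 335625.00 cm³.
X̄ = 194850.00/6150.00 = 31.68 cm; Ȳ = 335625.00/6150.00 = 54.57 cm.

X̄ = 31.68 cm, Ȳ = 54.57 cm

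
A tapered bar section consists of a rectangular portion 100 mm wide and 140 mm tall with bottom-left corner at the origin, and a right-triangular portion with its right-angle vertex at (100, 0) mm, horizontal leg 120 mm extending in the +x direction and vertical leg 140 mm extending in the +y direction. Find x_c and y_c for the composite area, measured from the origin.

x_c = 83.75 mm, y_c = 61.25 mm

Part | A | x̄ᵢ | ȳᵢ | A·x̄ᵢ | A·ȳᵢ
rectangular portion | 14000.00 | 50.00 | 70.00 | 700000.00 | 980000.00
triangular portion | 8400.00 | 140.00 | 46.67 | 1176000.00 | 392000.00
Σ | 22400.00 |  |  | 1876000.00 | 1372000.00
x_c = 1876000.00 / 22400.00 = 83.75 mm
y_c = 1372000.00 / 22400.00 = 61.25 mm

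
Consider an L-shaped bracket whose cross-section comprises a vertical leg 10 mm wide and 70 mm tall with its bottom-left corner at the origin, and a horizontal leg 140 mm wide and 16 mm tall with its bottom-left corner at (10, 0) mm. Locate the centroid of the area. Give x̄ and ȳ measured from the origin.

x̄ = 62.14 mm, ȳ = 14.43 mm

Part | A | x̄ᵢ | ȳᵢ | A·x̄ᵢ | A·ȳᵢ
vertical leg | 700.00 | 5.00 | 35.00 | 3500.00 | 24500.00
horizontal leg | 2240.00 | 80.00 | 8.00 | 179200.00 | 17920.00
Σ | 2940.00 |  |  | 182700.00 | 42420.00
x̄ = 182700.00 / 2940.00 = 62.14 mm
ȳ = 42420.00 / 2940.00 = 14.43 mm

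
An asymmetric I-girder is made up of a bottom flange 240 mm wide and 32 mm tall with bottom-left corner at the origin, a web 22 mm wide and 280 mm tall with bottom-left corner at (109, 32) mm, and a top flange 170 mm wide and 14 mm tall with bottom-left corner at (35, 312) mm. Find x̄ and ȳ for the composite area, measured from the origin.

x̄ = 120.00 mm, ȳ = 119.71 mm

bottom flange: A = 240 × 32 = 7680.00, centroid at (120.00, 16.00).
web: A = 22 × 280 = 6160.00, centroid at (120.00, 172.00).
top flange: A = 170 × 14 = 2380.00, centroid at (120.00, 319.00).
ΣA = 16220.00 mm²
ΣAx̄ = (7680.00)(120.00) + (6160.00)(120.00) + (2380.00)(120.00) = 1946400.00 mm³
ΣAȳ = (7680.00)(16.00) + (6160.00)(172.00) + (2380.00)(319.00) = 1941620.00 mm³
x̄ = 1946400.00 / 16220.00 = 120.00 mm
ȳ = 1941620.00 / 16220.00 = 119.71 mm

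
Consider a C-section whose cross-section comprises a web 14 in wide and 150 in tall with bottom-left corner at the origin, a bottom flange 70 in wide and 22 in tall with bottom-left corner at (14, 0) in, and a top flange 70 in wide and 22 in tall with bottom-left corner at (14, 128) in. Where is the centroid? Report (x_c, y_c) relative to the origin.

Part | A | x̄ᵢ | ȳᵢ | A·x̄ᵢ | A·ȳᵢ
web | 2100.00 | 7.00 | 75.00 | 14700.00 | 157500.00
bottom flange | 1540.00 | 49.00 | 11.00 | 75460.00 | 16940.00
top flange | 1540.00 | 49.00 | 139.00 | 75460.00 | 214060.00
Σ | 5180.00 |  |  | 165620.00 | 388500.00
x_c = 165620.00 / 5180.00 = 31.97 in
y_c = 388500.00 / 5180.00 = 75.00 in

x_c = 31.97 in, y_c = 75.00 in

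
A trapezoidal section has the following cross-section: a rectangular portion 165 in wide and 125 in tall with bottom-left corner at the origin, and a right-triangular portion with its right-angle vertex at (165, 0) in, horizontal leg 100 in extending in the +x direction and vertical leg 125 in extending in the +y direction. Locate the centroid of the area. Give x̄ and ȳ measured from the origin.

x̄ = 109.44 in, ȳ = 57.66 in

rectangular portion: A = 165 × 125 = 20625.00, centroid at (82.50, 62.50).
triangular portion: A = ½·100·125 = 6250.00, centroid at (198.33, 41.67).
ΣA = 26875.00 in²
ΣAx̄ = (20625.00)(82.50) + (6250.00)(198.33) = 2941145.83 in³
ΣAȳ = (20625.00)(62.50) + (6250.00)(41.67) = 1549479.17 in³
x̄ = 2941145.83 / 26875.00 = 109.44 in
ȳ = 1549479.17 / 26875.00 = 57.66 in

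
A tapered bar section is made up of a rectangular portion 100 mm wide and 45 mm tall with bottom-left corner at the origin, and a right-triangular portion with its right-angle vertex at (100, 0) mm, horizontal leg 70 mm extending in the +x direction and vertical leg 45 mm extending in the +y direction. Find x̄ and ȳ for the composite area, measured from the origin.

x̄ = 69.01 mm, ȳ = 20.56 mm

rectangular portion: A = 100 × 45 = 4500.00, centroid at (50.00, 22.50).
triangular portion: A = ½·70·45 = 1575.00, centroid at (123.33, 15.00).
ΣA = 6075.00 mm²
ΣAx̄ = (4500.00)(50.00) + (1575.00)(123.33) = 419250.00 mm³
ΣAȳ = (4500.00)(22.50) + (1575.00)(15.00) = 124875.00 mm³
x̄ = 419250.00 / 6075.00 = 69.01 mm
ȳ = 124875.00 / 6075.00 = 20.56 mm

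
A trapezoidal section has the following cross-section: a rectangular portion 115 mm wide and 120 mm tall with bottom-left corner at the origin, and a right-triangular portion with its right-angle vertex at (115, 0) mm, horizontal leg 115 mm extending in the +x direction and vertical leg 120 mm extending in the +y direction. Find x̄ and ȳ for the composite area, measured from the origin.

Part | A | x̄ᵢ | ȳᵢ | A·x̄ᵢ | A·ȳᵢ
rectangular portion | 13800.00 | 57.50 | 60.00 | 793500.00 | 828000.00
triangular portion | 6900.00 | 153.33 | 40.00 | 1058000.00 | 276000.00
Σ | 20700.00 |  |  | 1851500.00 | 1104000.00
x̄ = 1851500.00 / 20700.00 = 89.44 mm
ȳ = 1104000.00 / 20700.00 = 53.33 mm

x̄ = 89.44 mm, ȳ = 53.33 mm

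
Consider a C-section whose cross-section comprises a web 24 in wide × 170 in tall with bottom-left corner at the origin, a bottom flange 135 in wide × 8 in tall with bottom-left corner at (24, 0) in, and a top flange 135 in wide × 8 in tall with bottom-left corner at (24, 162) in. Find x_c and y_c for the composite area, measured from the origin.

web: A = 24 × 170 = 4080.00, centroid at (12.00, 85.00).
bottom flange: A = 135 × 8 = 1080.00, centroid at (91.50, 4.00).
top flange: A = 135 × 8 = 1080.00, centroid at (91.50, 166.00).
ΣA = 6240.00 in², ΣAx_c = 246600.00 in³, ΣAy_c = 530400.00 in³.
x_c = 246600.00/6240.00 = 39.52 in; y_c = 530400.00/6240.00 = 85.00 in.

x_c = 39.52 in, y_c = 85.00 in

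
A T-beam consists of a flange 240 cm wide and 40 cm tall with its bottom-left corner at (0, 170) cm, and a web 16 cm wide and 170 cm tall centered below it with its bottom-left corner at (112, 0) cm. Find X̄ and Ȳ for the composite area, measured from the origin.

web: A = 16 × 170 = 2720.00, centroid at (120.00, 85.00).
flange: A = 240 × 40 = 9600.00, centroid at (120.00, 190.00).
ΣA = 12320.00 cm², ΣAX̄ = 1478400.00 cm³, ΣAȲ = 2055200.00 cm³.
X̄ = 1478400.00/12320.00 = 120.00 cm; Ȳ = 2055200.00/12320.00 = 166.82 cm.

X̄ = 120.00 cm, Ȳ = 166.82 cm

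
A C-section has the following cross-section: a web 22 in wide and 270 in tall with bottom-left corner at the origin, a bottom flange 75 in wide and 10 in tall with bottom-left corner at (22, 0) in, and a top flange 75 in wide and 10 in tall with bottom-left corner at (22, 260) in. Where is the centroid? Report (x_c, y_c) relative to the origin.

x_c = 20.78 in, y_c = 135.00 in

web: A = 22 × 270 = 5940.00, centroid at (11.00, 135.00).
bottom flange: A = 75 × 10 = 750.00, centroid at (59.50, 5.00).
top flange: A = 75 × 10 = 750.00, centroid at (59.50, 265.00).
ΣA = 7440.00 in²
ΣAx_c = (5940.00)(11.00) + (750.00)(59.50) + (750.00)(59.50) = 154590.00 in³
ΣAy_c = (5940.00)(135.00) + (750.00)(5.00) + (750.00)(265.00) = 1004400.00 in³
x_c = 154590.00 / 7440.00 = 20.78 in
y_c = 1004400.00 / 7440.00 = 135.00 in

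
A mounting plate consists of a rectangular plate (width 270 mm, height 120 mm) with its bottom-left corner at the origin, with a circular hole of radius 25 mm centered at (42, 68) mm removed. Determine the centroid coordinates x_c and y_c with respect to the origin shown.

plate: A = 270 × 120 = 32400.00, centroid at (135.00, 60.00).
hole: A = −π·25² = -1963.50, centroid at (42.00, 68.00).
ΣA = 30436.50 mm²
ΣAx_c = (32400.00)(135.00) + (-1963.50)(42.00) = 4291533.19 mm³
ΣAy_c = (32400.00)(60.00) + (-1963.50)(68.00) = 1810482.31 mm³
x_c = 4291533.19 / 30436.50 = 141.00 mm
y_c = 1810482.31 / 30436.50 = 59.48 mm

x_c = 141.00 mm, y_c = 59.48 mm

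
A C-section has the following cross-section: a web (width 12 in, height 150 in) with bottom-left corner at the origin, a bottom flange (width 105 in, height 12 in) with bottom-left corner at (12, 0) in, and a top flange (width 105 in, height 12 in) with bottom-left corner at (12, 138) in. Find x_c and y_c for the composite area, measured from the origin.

Part | A | x̄ᵢ | ȳᵢ | A·x̄ᵢ | A·ȳᵢ
web | 1800.00 | 6.00 | 75.00 | 10800.00 | 135000.00
bottom flange | 1260.00 | 64.50 | 6.00 | 81270.00 | 7560.00
top flange | 1260.00 | 64.50 | 144.00 | 81270.00 | 181440.00
Σ | 4320.00 |  |  | 173340.00 | 324000.00
x_c = 173340.00 / 4320.00 = 40.12 in
y_c = 324000.00 / 4320.00 = 75.00 in

x_c = 40.12 in, y_c = 75.00 in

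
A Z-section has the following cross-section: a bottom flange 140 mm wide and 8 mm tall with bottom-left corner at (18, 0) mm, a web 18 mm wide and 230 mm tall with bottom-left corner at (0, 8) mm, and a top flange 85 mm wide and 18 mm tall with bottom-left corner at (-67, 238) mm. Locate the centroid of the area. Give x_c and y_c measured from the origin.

x_c = 14.48 mm, y_c = 131.31 mm

bottom flange: A = 140 × 8 = 1120.00, centroid at (88.00, 4.00).
web: A = 18 × 230 = 4140.00, centroid at (9.00, 123.00).
top flange: A = 85 × 18 = 1530.00, centroid at (-24.50, 247.00).
ΣA = 6790.00 mm², ΣAx_c = 98335.00 mm³, ΣAy_c = 891610.00 mm³.
x_c = 98335.00/6790.00 = 14.48 mm; y_c = 891610.00/6790.00 = 131.31 mm.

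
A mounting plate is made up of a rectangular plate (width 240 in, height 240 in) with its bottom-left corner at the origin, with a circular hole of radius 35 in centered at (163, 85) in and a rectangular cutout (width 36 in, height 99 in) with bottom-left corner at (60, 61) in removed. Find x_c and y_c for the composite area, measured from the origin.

x_c = 119.69 in, y_c = 123.36 in

plate: A = 240 × 240 = 57600.00, centroid at (120.00, 120.00).
hole 1: A = −π·35² = -3848.45, centroid at (163.00, 85.00).
hole 2: A = −(36 × 99) = -3564.00, centroid at (78.00, 110.50).
ΣA = 50187.55 in², ΣAx_c = 6006710.49 in³, ΣAy_c = 6191059.66 in³.
x_c = 6006710.49/50187.55 = 119.69 in; y_c = 6191059.66/50187.55 = 123.36 in.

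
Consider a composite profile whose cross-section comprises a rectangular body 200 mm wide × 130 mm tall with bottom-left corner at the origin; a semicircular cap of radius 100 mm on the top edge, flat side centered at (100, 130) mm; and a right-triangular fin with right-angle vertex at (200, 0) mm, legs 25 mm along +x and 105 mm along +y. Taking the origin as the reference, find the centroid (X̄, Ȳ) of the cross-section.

X̄ = 103.31 mm, Ȳ = 103.31 mm

Part | A | x̄ᵢ | ȳᵢ | A·x̄ᵢ | A·ȳᵢ
rectangular body | 26000.00 | 100.00 | 65.00 | 2600000.00 | 1690000.00
semicircular top | 15707.96 | 100.00 | 172.44 | 1570796.33 | 2708701.89
triangular fin | 1312.50 | 208.33 | 35.00 | 273437.50 | 45937.50
Σ | 43020.46 |  |  | 4444233.83 | 4444639.39
X̄ = 4444233.83 / 43020.46 = 103.31 mm
Ȳ = 4444639.39 / 43020.46 = 103.31 mm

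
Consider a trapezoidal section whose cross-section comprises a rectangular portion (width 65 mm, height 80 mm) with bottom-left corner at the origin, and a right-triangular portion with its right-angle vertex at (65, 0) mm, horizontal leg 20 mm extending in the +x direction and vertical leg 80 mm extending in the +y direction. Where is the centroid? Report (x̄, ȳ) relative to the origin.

Part | A | x̄ᵢ | ȳᵢ | A·x̄ᵢ | A·ȳᵢ
rectangular portion | 5200.00 | 32.50 | 40.00 | 169000.00 | 208000.00
triangular portion | 800.00 | 71.67 | 26.67 | 57333.33 | 21333.33
Σ | 6000.00 |  |  | 226333.33 | 229333.33
x̄ = 226333.33 / 6000.00 = 37.72 mm
ȳ = 229333.33 / 6000.00 = 38.22 mm

x̄ = 37.72 mm, ȳ = 38.22 mm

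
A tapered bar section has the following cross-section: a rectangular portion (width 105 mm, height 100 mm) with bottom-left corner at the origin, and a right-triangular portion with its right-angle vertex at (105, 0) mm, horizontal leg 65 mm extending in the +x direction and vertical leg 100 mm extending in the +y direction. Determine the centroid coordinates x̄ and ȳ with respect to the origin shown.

rectangular portion: A = 105 × 100 = 10500.00, centroid at (52.50, 50.00).
triangular portion: A = ½·65·100 = 3250.00, centroid at (126.67, 33.33).
ΣA = 13750.00 mm²
ΣAx̄ = (10500.00)(52.50) + (3250.00)(126.67) = 962916.67 mm³
ΣAȳ = (10500.00)(50.00) + (3250.00)(33.33) = 633333.33 mm³
x̄ = 962916.67 / 13750.00 = 70.03 mm
ȳ = 633333.33 / 13750.00 = 46.06 mm

x̄ = 70.03 mm, ȳ = 46.06 mm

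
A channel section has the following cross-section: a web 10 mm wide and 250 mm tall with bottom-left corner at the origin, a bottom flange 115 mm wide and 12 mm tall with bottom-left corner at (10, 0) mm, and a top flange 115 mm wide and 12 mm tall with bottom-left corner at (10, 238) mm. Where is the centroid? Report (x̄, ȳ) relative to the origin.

web: A = 10 × 250 = 2500.00, centroid at (5.00, 125.00).
bottom flange: A = 115 × 12 = 1380.00, centroid at (67.50, 6.00).
top flange: A = 115 × 12 = 1380.00, centroid at (67.50, 244.00).
ΣA = 5260.00 mm²
ΣAx̄ = (2500.00)(5.00) + (1380.00)(67.50) + (1380.00)(67.50) = 198800.00 mm³
ΣAȳ = (2500.00)(125.00) + (1380.00)(6.00) + (1380.00)(244.00) = 657500.00 mm³
x̄ = 198800.00 / 5260.00 = 37.79 mm
ȳ = 657500.00 / 5260.00 = 125.00 mm

x̄ = 37.79 mm, ȳ = 125.00 mm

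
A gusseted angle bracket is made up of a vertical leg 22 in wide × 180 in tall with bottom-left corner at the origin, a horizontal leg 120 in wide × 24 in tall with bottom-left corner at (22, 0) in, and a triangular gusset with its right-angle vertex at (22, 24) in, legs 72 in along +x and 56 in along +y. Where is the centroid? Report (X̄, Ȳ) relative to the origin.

vertical leg: A = 22 × 180 = 3960.00, centroid at (11.00, 90.00).
horizontal leg: A = 120 × 24 = 2880.00, centroid at (82.00, 12.00).
gusset: A = ½·72·56 = 2016.00, centroid at (46.00, 42.67).
ΣA = 8856.00 in²
ΣAX̄ = (3960.00)(11.00) + (2880.00)(82.00) + (2016.00)(46.00) = 372456.00 in³
ΣAȲ = (3960.00)(90.00) + (2880.00)(12.00) + (2016.00)(42.67) = 476976.00 in³
X̄ = 372456.00 / 8856.00 = 42.06 in
Ȳ = 476976.00 / 8856.00 = 53.86 in

X̄ = 42.06 in, Ȳ = 53.86 in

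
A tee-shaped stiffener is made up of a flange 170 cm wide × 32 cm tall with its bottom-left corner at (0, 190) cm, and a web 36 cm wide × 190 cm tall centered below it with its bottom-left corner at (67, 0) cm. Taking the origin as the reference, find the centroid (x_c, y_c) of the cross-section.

web: A = 36 × 190 = 6840.00, centroid at (85.00, 95.00).
flange: A = 170 × 32 = 5440.00, centroid at (85.00, 206.00).
ΣA = 12280.00 cm²
ΣAx_c = (6840.00)(85.00) + (5440.00)(85.00) = 1043800.00 cm³
ΣAy_c = (6840.00)(95.00) + (5440.00)(206.00) = 1770440.00 cm³
x_c = 1043800.00 / 12280.00 = 85.00 cm
y_c = 1770440.00 / 12280.00 = 144.17 cm

x_c = 85.00 cm, y_c = 144.17 cm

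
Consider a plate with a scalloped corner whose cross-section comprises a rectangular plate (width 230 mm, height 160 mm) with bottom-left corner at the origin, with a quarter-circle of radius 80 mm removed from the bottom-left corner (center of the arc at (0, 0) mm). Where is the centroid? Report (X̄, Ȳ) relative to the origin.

X̄ = 127.82 mm, Ȳ = 87.28 mm

plate: A = 230 × 160 = 36800.00, centroid at (115.00, 80.00).
removed quarter-circle: A = −¼π·80² = -5026.55, centroid at (33.95, 33.95).
ΣA = 31773.45 mm², ΣAX̄ = 4061333.33 mm³, ΣAȲ = 2773333.33 mm³.
X̄ = 4061333.33/31773.45 = 127.82 mm; Ȳ = 2773333.33/31773.45 = 87.28 mm.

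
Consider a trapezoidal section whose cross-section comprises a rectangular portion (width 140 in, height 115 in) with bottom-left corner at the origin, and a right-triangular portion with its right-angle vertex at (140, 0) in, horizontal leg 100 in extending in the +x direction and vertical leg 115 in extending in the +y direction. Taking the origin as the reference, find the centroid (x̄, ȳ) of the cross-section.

rectangular portion: A = 140 × 115 = 16100.00, centroid at (70.00, 57.50).
triangular portion: A = ½·100·115 = 5750.00, centroid at (173.33, 38.33).
ΣA = 21850.00 in², ΣAx̄ = 2123666.67 in³, ΣAȳ = 1146166.67 in³.
x̄ = 2123666.67/21850.00 = 97.19 in; ȳ = 1146166.67/21850.00 = 52.46 in.

x̄ = 97.19 in, ȳ = 52.46 in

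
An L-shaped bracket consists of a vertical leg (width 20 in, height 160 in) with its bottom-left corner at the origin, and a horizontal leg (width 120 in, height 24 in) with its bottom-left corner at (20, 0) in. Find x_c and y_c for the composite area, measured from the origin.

x_c = 43.16 in, y_c = 47.79 in

vertical leg: A = 20 × 160 = 3200.00, centroid at (10.00, 80.00).
horizontal leg: A = 120 × 24 = 2880.00, centroid at (80.00, 12.00).
ΣA = 6080.00 in², ΣAx_c = 262400.00 in³, ΣAy_c = 290560.00 in³.
x_c = 262400.00/6080.00 = 43.16 in; y_c = 290560.00/6080.00 = 47.79 in.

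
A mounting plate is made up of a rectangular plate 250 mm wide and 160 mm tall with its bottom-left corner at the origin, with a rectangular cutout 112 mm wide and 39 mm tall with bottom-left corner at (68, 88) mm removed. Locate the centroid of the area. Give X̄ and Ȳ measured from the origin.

plate: A = 250 × 160 = 40000.00, centroid at (125.00, 80.00).
hole: A = −(112 × 39) = -4368.00, centroid at (124.00, 107.50).
ΣA = 35632.00 mm²
ΣAX̄ = (40000.00)(125.00) + (-4368.00)(124.00) = 4458368.00 mm³
ΣAȲ = (40000.00)(80.00) + (-4368.00)(107.50) = 2730440.00 mm³
X̄ = 4458368.00 / 35632.00 = 125.12 mm
Ȳ = 2730440.00 / 35632.00 = 76.63 mm

X̄ = 125.12 mm, Ȳ = 76.63 mm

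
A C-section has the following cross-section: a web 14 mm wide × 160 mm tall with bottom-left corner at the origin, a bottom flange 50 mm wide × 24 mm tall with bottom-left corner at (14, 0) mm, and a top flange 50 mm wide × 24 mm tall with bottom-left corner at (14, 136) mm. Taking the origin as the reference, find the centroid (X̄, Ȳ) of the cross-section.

web: A = 14 × 160 = 2240.00, centroid at (7.00, 80.00).
bottom flange: A = 50 × 24 = 1200.00, centroid at (39.00, 12.00).
top flange: A = 50 × 24 = 1200.00, centroid at (39.00, 148.00).
ΣA = 4640.00 mm², ΣAX̄ = 109280.00 mm³, ΣAȲ = 371200.00 mm³.
X̄ = 109280.00/4640.00 = 23.55 mm; Ȳ = 371200.00/4640.00 = 80.00 mm.

X̄ = 23.55 mm, Ȳ = 80.00 mm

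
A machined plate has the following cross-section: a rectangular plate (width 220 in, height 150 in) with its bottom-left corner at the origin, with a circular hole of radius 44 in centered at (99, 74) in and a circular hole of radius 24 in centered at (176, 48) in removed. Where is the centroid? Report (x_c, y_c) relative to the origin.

plate: A = 220 × 150 = 33000.00, centroid at (110.00, 75.00).
hole 1: A = −π·44² = -6082.12, centroid at (99.00, 74.00).
hole 2: A = −π·24² = -1809.56, centroid at (176.00, 48.00).
ΣA = 25108.32 in²
ΣAx_c = (33000.00)(110.00) + (-6082.12)(99.00) + (-1809.56)(176.00) = 2709387.69 in³
ΣAy_c = (33000.00)(75.00) + (-6082.12)(74.00) + (-1809.56)(48.00) = 1938064.12 in³
x_c = 2709387.69 / 25108.32 = 107.91 in
y_c = 1938064.12 / 25108.32 = 77.19 in

x_c = 107.91 in, y_c = 77.19 in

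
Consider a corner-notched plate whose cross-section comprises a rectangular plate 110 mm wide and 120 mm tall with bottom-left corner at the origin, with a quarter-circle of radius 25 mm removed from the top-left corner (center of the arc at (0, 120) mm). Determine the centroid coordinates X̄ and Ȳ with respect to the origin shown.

X̄ = 56.71 mm, Ȳ = 58.09 mm

plate: A = 110 × 120 = 13200.00, centroid at (55.00, 60.00).
removed quarter-circle: A = −¼π·25² = -490.87, centroid at (10.61, 109.39).
ΣA = 12709.13 mm², ΣAX̄ = 720791.67 mm³, ΣAȲ = 738303.47 mm³.
X̄ = 720791.67/12709.13 = 56.71 mm; Ȳ = 738303.47/12709.13 = 58.09 mm.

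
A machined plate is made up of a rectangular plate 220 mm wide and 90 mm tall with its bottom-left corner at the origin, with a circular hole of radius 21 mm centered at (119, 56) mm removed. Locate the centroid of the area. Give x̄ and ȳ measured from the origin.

plate: A = 220 × 90 = 19800.00, centroid at (110.00, 45.00).
hole: A = −π·21² = -1385.44, centroid at (119.00, 56.00).
ΣA = 18414.56 mm², ΣAx̄ = 2013132.36 mm³, ΣAȳ = 813415.23 mm³.
x̄ = 2013132.36/18414.56 = 109.32 mm; ȳ = 813415.23/18414.56 = 44.17 mm.

x̄ = 109.32 mm, ȳ = 44.17 mm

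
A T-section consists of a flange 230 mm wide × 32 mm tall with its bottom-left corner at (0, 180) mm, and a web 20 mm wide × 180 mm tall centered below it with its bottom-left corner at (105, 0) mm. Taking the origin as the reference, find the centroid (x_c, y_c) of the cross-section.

Part | A | x̄ᵢ | ȳᵢ | A·x̄ᵢ | A·ȳᵢ
web | 3600.00 | 115.00 | 90.00 | 414000.00 | 324000.00
flange | 7360.00 | 115.00 | 196.00 | 846400.00 | 1442560.00
Σ | 10960.00 |  |  | 1260400.00 | 1766560.00
x_c = 1260400.00 / 10960.00 = 115.00 mm
y_c = 1766560.00 / 10960.00 = 161.18 mm

x_c = 115.00 mm, y_c = 161.18 mm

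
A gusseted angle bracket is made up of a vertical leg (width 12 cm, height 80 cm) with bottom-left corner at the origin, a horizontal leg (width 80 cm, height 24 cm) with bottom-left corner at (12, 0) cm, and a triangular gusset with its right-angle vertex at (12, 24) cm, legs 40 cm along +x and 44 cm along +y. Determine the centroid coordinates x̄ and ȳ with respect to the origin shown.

vertical leg: A = 12 × 80 = 960.00, centroid at (6.00, 40.00).
horizontal leg: A = 80 × 24 = 1920.00, centroid at (52.00, 12.00).
gusset: A = ½·40·44 = 880.00, centroid at (25.33, 38.67).
ΣA = 3760.00 cm², ΣAx̄ = 127893.33 cm³, ΣAȳ = 95466.67 cm³.
x̄ = 127893.33/3760.00 = 34.01 cm; ȳ = 95466.67/3760.00 = 25.39 cm.

x̄ = 34.01 cm, ȳ = 25.39 cm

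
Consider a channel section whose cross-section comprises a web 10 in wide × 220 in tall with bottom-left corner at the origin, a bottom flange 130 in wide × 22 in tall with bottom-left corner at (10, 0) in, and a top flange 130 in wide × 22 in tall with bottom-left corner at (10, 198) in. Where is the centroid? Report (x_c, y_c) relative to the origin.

x_c = 55.56 in, y_c = 110.00 in

web: A = 10 × 220 = 2200.00, centroid at (5.00, 110.00).
bottom flange: A = 130 × 22 = 2860.00, centroid at (75.00, 11.00).
top flange: A = 130 × 22 = 2860.00, centroid at (75.00, 209.00).
ΣA = 7920.00 in²
ΣAx_c = (2200.00)(5.00) + (2860.00)(75.00) + (2860.00)(75.00) = 440000.00 in³
ΣAy_c = (2200.00)(110.00) + (2860.00)(11.00) + (2860.00)(209.00) = 871200.00 in³
x_c = 440000.00 / 7920.00 = 55.56 in
y_c = 871200.00 / 7920.00 = 110.00 in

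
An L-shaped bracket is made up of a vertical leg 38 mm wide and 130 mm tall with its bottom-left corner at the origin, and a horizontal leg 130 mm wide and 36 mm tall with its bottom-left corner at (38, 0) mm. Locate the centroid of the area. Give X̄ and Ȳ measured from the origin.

X̄ = 59.86 mm, Ȳ = 42.14 mm

vertical leg: A = 38 × 130 = 4940.00, centroid at (19.00, 65.00).
horizontal leg: A = 130 × 36 = 4680.00, centroid at (103.00, 18.00).
ΣA = 9620.00 mm²
ΣAX̄ = (4940.00)(19.00) + (4680.00)(103.00) = 575900.00 mm³
ΣAȲ = (4940.00)(65.00) + (4680.00)(18.00) = 405340.00 mm³
X̄ = 575900.00 / 9620.00 = 59.86 mm
Ȳ = 405340.00 / 9620.00 = 42.14 mm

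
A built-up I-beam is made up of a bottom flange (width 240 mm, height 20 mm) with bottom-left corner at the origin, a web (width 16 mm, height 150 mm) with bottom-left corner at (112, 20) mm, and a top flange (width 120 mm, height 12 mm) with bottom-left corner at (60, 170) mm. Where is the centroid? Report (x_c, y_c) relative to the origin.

bottom flange: A = 240 × 20 = 4800.00, centroid at (120.00, 10.00).
web: A = 16 × 150 = 2400.00, centroid at (120.00, 95.00).
top flange: A = 120 × 12 = 1440.00, centroid at (120.00, 176.00).
ΣA = 8640.00 mm²
ΣAx_c = (4800.00)(120.00) + (2400.00)(120.00) + (1440.00)(120.00) = 1036800.00 mm³
ΣAy_c = (4800.00)(10.00) + (2400.00)(95.00) + (1440.00)(176.00) = 529440.00 mm³
x_c = 1036800.00 / 8640.00 = 120.00 mm
y_c = 529440.00 / 8640.00 = 61.28 mm

x_c = 120.00 mm, y_c = 61.28 mm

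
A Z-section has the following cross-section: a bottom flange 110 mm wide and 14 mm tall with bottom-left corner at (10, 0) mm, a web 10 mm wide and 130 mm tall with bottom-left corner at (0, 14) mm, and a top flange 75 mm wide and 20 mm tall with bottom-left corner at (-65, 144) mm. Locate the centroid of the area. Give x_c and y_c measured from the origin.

x_c = 15.06 mm, y_c = 79.37 mm

Part | A | x̄ᵢ | ȳᵢ | A·x̄ᵢ | A·ȳᵢ
bottom flange | 1540.00 | 65.00 | 7.00 | 100100.00 | 10780.00
web | 1300.00 | 5.00 | 79.00 | 6500.00 | 102700.00
top flange | 1500.00 | -27.50 | 154.00 | -41250.00 | 231000.00
Σ | 4340.00 |  |  | 65350.00 | 344480.00
x_c = 65350.00 / 4340.00 = 15.06 mm
y_c = 344480.00 / 4340.00 = 79.37 mm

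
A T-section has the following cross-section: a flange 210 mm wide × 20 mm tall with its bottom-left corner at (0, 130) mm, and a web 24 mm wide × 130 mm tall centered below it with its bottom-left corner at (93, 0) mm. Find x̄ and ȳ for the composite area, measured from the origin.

x̄ = 105.00 mm, ȳ = 108.03 mm

web: A = 24 × 130 = 3120.00, centroid at (105.00, 65.00).
flange: A = 210 × 20 = 4200.00, centroid at (105.00, 140.00).
ΣA = 7320.00 mm², ΣAx̄ = 768600.00 mm³, ΣAȳ = 790800.00 mm³.
x̄ = 768600.00/7320.00 = 105.00 mm; ȳ = 790800.00/7320.00 = 108.03 mm.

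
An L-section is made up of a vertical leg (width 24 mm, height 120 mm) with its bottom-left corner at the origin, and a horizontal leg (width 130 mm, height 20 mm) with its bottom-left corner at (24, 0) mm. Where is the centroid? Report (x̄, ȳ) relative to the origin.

Part | A | x̄ᵢ | ȳᵢ | A·x̄ᵢ | A·ȳᵢ
vertical leg | 2880.00 | 12.00 | 60.00 | 34560.00 | 172800.00
horizontal leg | 2600.00 | 89.00 | 10.00 | 231400.00 | 26000.00
Σ | 5480.00 |  |  | 265960.00 | 198800.00
x̄ = 265960.00 / 5480.00 = 48.53 mm
ȳ = 198800.00 / 5480.00 = 36.28 mm

x̄ = 48.53 mm, ȳ = 36.28 mm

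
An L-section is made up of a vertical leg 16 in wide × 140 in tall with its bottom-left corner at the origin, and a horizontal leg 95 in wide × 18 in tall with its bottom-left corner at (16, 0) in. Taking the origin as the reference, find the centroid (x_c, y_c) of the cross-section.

Part | A | x̄ᵢ | ȳᵢ | A·x̄ᵢ | A·ȳᵢ
vertical leg | 2240.00 | 8.00 | 70.00 | 17920.00 | 156800.00
horizontal leg | 1710.00 | 63.50 | 9.00 | 108585.00 | 15390.00
Σ | 3950.00 |  |  | 126505.00 | 172190.00
x_c = 126505.00 / 3950.00 = 32.03 in
y_c = 172190.00 / 3950.00 = 43.59 in

x_c = 32.03 in, y_c = 43.59 in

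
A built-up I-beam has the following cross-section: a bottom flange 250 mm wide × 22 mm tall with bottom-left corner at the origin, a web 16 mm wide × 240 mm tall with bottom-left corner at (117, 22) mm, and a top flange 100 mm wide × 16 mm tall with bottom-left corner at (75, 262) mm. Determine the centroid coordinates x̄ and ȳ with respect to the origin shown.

Part | A | x̄ᵢ | ȳᵢ | A·x̄ᵢ | A·ȳᵢ
bottom flange | 5500.00 | 125.00 | 11.00 | 687500.00 | 60500.00
web | 3840.00 | 125.00 | 142.00 | 480000.00 | 545280.00
top flange | 1600.00 | 125.00 | 270.00 | 200000.00 | 432000.00
Σ | 10940.00 |  |  | 1367500.00 | 1037780.00
x̄ = 1367500.00 / 10940.00 = 125.00 mm
ȳ = 1037780.00 / 10940.00 = 94.86 mm

x̄ = 125.00 mm, ȳ = 94.86 mm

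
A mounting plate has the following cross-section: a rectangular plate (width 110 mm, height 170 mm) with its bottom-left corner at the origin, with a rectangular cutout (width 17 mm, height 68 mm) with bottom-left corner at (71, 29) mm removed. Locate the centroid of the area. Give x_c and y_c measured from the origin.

Part | A | x̄ᵢ | ȳᵢ | A·x̄ᵢ | A·ȳᵢ
plate | 18700.00 | 55.00 | 85.00 | 1028500.00 | 1589500.00
hole | -1156.00 | 79.50 | 63.00 | -91902.00 | -72828.00
Σ | 17544.00 |  |  | 936598.00 | 1516672.00
x_c = 936598.00 / 17544.00 = 53.39 mm
y_c = 1516672.00 / 17544.00 = 86.45 mm

x_c = 53.39 mm, y_c = 86.45 mm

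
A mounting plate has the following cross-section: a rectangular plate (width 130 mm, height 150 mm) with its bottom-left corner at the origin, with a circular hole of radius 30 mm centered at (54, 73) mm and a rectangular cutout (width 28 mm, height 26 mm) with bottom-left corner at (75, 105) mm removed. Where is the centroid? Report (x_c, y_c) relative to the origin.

Part | A | x̄ᵢ | ȳᵢ | A·x̄ᵢ | A·ȳᵢ
plate | 19500.00 | 65.00 | 75.00 | 1267500.00 | 1462500.00
hole 1 | -2827.43 | 54.00 | 73.00 | -152681.40 | -206402.64
hole 2 | -728.00 | 89.00 | 118.00 | -64792.00 | -85904.00
Σ | 15944.57 |  |  | 1050026.60 | 1170193.36
x_c = 1050026.60 / 15944.57 = 65.85 mm
y_c = 1170193.36 / 15944.57 = 73.39 mm

x_c = 65.85 mm, y_c = 73.39 mm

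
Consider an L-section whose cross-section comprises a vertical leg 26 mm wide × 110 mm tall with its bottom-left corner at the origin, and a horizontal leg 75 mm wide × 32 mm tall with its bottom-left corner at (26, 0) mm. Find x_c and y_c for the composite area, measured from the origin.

x_c = 36.04 mm, y_c = 37.21 mm

vertical leg: A = 26 × 110 = 2860.00, centroid at (13.00, 55.00).
horizontal leg: A = 75 × 32 = 2400.00, centroid at (63.50, 16.00).
ΣA = 5260.00 mm²
ΣAx_c = (2860.00)(13.00) + (2400.00)(63.50) = 189580.00 mm³
ΣAy_c = (2860.00)(55.00) + (2400.00)(16.00) = 195700.00 mm³
x_c = 189580.00 / 5260.00 = 36.04 mm
y_c = 195700.00 / 5260.00 = 37.21 mm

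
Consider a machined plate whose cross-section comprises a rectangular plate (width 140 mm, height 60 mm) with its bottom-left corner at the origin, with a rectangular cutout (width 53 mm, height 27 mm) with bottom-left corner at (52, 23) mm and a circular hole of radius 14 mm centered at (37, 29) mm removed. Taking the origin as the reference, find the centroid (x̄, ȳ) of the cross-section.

x̄ = 71.28 mm, ȳ = 28.63 mm

plate: A = 140 × 60 = 8400.00, centroid at (70.00, 30.00).
hole 1: A = −(53 × 27) = -1431.00, centroid at (78.50, 36.50).
hole 2: A = −π·14² = -615.75, centroid at (37.00, 29.00).
ΣA = 6353.25 mm²
ΣAx̄ = (8400.00)(70.00) + (-1431.00)(78.50) + (-615.75)(37.00) = 452883.67 mm³
ΣAȳ = (8400.00)(30.00) + (-1431.00)(36.50) + (-615.75)(29.00) = 181911.69 mm³
x̄ = 452883.67 / 6353.25 = 71.28 mm
ȳ = 181911.69 / 6353.25 = 28.63 mm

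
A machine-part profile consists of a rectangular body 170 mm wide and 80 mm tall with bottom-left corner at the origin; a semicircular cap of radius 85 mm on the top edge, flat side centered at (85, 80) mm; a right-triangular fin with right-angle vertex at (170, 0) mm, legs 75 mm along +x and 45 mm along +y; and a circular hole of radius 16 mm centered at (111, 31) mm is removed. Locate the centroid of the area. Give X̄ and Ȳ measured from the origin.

X̄ = 91.38 mm, Ȳ = 72.07 mm

rectangular body: A = 170 × 80 = 13600.00, centroid at (85.00, 40.00).
semicircular top: A = ½π·85² = 11349.00, centroid at (85.00, 116.08).
triangular fin: A = ½·75·45 = 1687.50, centroid at (195.00, 15.00).
hole: A = −π·16² = -804.25, centroid at (111.00, 31.00).
ΣA = 25832.26 mm²
ΣAX̄ = (13600.00)(85.00) + (11349.00)(85.00) + (1687.50)(195.00) + (-804.25)(111.00) = 2360456.30 mm³
ΣAȲ = (13600.00)(40.00) + (11349.00)(116.08) + (1687.50)(15.00) + (-804.25)(31.00) = 1861717.76 mm³
X̄ = 2360456.30 / 25832.26 = 91.38 mm
Ȳ = 1861717.76 / 25832.26 = 72.07 mm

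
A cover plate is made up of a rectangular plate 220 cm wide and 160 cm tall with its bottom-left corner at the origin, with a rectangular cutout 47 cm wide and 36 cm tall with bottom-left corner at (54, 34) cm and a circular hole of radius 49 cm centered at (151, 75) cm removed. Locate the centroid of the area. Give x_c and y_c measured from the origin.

plate: A = 220 × 160 = 35200.00, centroid at (110.00, 80.00).
hole 1: A = −(47 × 36) = -1692.00, centroid at (77.50, 52.00).
hole 2: A = −π·49² = -7542.96, centroid at (151.00, 75.00).
ΣA = 25965.04 cm², ΣAx_c = 2601882.44 cm³, ΣAy_c = 2162293.70 cm³.
x_c = 2601882.44/25965.04 = 100.21 cm; y_c = 2162293.70/25965.04 = 83.28 cm.

x_c = 100.21 cm, y_c = 83.28 cm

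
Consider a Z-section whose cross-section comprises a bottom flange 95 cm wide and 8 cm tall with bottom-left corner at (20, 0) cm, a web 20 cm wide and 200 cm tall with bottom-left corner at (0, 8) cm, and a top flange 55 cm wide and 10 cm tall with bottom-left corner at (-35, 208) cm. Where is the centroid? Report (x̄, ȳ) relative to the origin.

Part | A | x̄ᵢ | ȳᵢ | A·x̄ᵢ | A·ȳᵢ
bottom flange | 760.00 | 67.50 | 4.00 | 51300.00 | 3040.00
web | 4000.00 | 10.00 | 108.00 | 40000.00 | 432000.00
top flange | 550.00 | -7.50 | 213.00 | -4125.00 | 117150.00
Σ | 5310.00 |  |  | 87175.00 | 552190.00
x̄ = 87175.00 / 5310.00 = 16.42 cm
ȳ = 552190.00 / 5310.00 = 103.99 cm

x̄ = 16.42 cm, ȳ = 103.99 cm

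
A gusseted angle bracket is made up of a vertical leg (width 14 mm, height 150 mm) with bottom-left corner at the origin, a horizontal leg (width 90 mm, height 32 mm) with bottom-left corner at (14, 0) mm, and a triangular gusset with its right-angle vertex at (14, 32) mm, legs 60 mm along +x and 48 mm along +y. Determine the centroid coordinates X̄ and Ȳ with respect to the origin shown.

X̄ = 36.38 mm, Ȳ = 42.48 mm

vertical leg: A = 14 × 150 = 2100.00, centroid at (7.00, 75.00).
horizontal leg: A = 90 × 32 = 2880.00, centroid at (59.00, 16.00).
gusset: A = ½·60·48 = 1440.00, centroid at (34.00, 48.00).
ΣA = 6420.00 mm², ΣAX̄ = 233580.00 mm³, ΣAȲ = 272700.00 mm³.
X̄ = 233580.00/6420.00 = 36.38 mm; Ȳ = 272700.00/6420.00 = 42.48 mm.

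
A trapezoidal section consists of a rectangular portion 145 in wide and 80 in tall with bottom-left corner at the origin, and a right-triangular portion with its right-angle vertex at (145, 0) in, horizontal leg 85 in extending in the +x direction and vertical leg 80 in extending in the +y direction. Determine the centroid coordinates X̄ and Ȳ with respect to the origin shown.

rectangular portion: A = 145 × 80 = 11600.00, centroid at (72.50, 40.00).
triangular portion: A = ½·85·80 = 3400.00, centroid at (173.33, 26.67).
ΣA = 15000.00 in², ΣAX̄ = 1430333.33 in³, ΣAȲ = 554666.67 in³.
X̄ = 1430333.33/15000.00 = 95.36 in; Ȳ = 554666.67/15000.00 = 36.98 in.

X̄ = 95.36 in, Ȳ = 36.98 in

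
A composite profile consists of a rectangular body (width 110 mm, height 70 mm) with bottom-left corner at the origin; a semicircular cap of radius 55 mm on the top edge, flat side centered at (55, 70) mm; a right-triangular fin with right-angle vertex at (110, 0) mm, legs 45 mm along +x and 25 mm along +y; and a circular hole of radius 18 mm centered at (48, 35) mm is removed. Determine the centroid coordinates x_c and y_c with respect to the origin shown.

rectangular body: A = 110 × 70 = 7700.00, centroid at (55.00, 35.00).
semicircular top: A = ½π·55² = 4751.66, centroid at (55.00, 93.34).
triangular fin: A = ½·45·25 = 562.50, centroid at (125.00, 8.33).
hole: A = −π·18² = -1017.88, centroid at (48.00, 35.00).
ΣA = 11996.28 mm²
ΣAx_c = (7700.00)(55.00) + (4751.66)(55.00) + (562.50)(125.00) + (-1017.88)(48.00) = 706295.69 mm³
ΣAy_c = (7700.00)(35.00) + (4751.66)(93.34) + (562.50)(8.33) + (-1017.88)(35.00) = 682094.63 mm³
x_c = 706295.69 / 11996.28 = 58.88 mm
y_c = 682094.63 / 11996.28 = 56.86 mm

x_c = 58.88 mm, y_c = 56.86 mm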